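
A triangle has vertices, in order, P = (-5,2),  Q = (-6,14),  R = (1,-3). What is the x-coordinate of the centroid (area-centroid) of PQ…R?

-10/3

Apply Gauss's area formula. First the cross-terms c_i = x_i·y_{i+1} − x_{i+1}·y_i:
  -58, 4, -13  ⇒  2A = -67, A = -33.5.
Then Σ (x_i + x_{i+1})·c_i = 670, so x̄ = 670 / (6·(-33.5)) = -10/3.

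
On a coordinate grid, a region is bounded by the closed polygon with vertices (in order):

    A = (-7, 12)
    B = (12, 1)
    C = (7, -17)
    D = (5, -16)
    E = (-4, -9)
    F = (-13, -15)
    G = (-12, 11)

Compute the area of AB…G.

Apply the surveyor's formula: 2A = Σ (x_i·y_{i+1} − x_{i+1}·y_i), indices taken mod 7.
Σ = (-151) + (-211) + (-27) + (-109) + (-57) + (-323) + (-67) = -945
Area = |Σ|/2 = 472.5.

472.5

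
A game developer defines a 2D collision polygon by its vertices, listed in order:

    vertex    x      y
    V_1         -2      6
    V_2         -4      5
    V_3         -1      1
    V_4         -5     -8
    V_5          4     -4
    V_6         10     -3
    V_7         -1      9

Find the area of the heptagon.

Apply the shoelace (surveyor's) formula: 2A = Σ (x_i·y_{i+1} − x_{i+1}·y_i), indices taken mod 7.
Cross-terms: 14, 1, 13, 52, 28, 87, 12  ⇒  Σ = 207
Area = |Σ|/2 = 103.5.

103.5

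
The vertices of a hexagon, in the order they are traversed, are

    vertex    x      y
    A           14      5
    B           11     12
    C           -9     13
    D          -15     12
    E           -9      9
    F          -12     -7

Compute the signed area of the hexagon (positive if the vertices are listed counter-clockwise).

316.5

Apply the shoelace (surveyor's) formula: 2A = Σ (x_i·y_{i+1} − x_{i+1}·y_i), indices taken mod 6.
Σ = (113) + (251) + (87) + (-27) + (171) + (38) = 633
Signed area = Σ/2 = 316.5 (positive ⇒ counter-clockwise traversal).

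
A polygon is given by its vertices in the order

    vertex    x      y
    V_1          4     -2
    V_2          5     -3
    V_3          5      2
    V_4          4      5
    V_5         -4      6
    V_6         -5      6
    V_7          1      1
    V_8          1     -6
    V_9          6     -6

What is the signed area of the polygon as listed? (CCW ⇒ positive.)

Cross-terms: -2, 25, 17, 44, 6, -11, -7, 30, 12  ⇒  Σ = 114
Signed area = Σ/2 = 57 (positive ⇒ counter-clockwise traversal).

57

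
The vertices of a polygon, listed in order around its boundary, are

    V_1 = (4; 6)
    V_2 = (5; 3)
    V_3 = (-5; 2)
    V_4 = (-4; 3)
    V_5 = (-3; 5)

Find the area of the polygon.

Apply the surveyor's formula: 2A = Σ (x_i·y_{i+1} − x_{i+1}·y_i), indices taken mod 5.
Cross-terms: -18, 25, -7, -11, -38  ⇒  Σ = -49
Area = |Σ|/2 = 24.5.

24.5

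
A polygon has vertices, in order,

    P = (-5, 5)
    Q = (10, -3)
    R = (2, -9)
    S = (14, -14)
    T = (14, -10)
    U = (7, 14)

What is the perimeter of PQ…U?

|PQ| = √((15)² + (-8)²) = √289 = 17
|QR| = √((-8)² + (-6)²) = √100 = 10
|RS| = √((12)² + (-5)²) = √169 = 13
|ST| = √((0)² + (4)²) = √16 = 4
|TU| = √((-7)² + (24)²) = √625 = 25
|UP| = √((-12)² + (-9)²) = √225 = 15
Perimeter = 17 + 10 + 13 + 4 + 25 + 15 = 84.

84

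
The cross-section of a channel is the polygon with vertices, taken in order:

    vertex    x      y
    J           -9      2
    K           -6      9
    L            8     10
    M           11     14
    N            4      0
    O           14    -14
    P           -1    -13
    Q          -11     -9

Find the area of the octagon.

Apply Gauss's area formula: 2A = Σ (x_i·y_{i+1} − x_{i+1}·y_i), indices taken mod 8.
Σ = (-69) + (-132) + (2) + (-56) + (-56) + (-196) + (-134) + (-103) = -744
Area = |Σ|/2 = 372.

372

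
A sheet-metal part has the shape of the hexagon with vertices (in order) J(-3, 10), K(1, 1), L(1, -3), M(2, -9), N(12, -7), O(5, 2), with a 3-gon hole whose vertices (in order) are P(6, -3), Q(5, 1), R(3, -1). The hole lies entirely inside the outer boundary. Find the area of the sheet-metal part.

Outer boundary:
Apply the shoelace formula: 2A = Σ (x_i·y_{i+1} − x_{i+1}·y_i), indices taken mod 6.
Cross-terms: -13, -4, -3, 94, 59, 56  ⇒  Σ = 189
Area = |Σ|/2 = 94.5.
Hole:
Apply the shoelace (surveyor's) formula: 2A = Σ (x_i·y_{i+1} − x_{i+1}·y_i), indices taken mod 3.
P→Q: (6)(1) − (5)(-3) = 21
Q→R: (5)(-1) − (3)(1) = -8
R→P: (3)(-3) − (6)(-1) = -3
Σ = 10
Area = |Σ|/2 = 5.
Net area = 94.5 − 5 = 89.5.

89.5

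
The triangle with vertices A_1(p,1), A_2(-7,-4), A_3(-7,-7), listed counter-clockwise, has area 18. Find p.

The doubled signed area Σ (x_i y_{i+1} − x_{i+1} y_i) is linear in p.
With p=0 it equals 21; the coefficient of p is 3 (from the two edges through A_1).
So 3·p + 21 = 2·18 = 36 ⇒ p = 5.

5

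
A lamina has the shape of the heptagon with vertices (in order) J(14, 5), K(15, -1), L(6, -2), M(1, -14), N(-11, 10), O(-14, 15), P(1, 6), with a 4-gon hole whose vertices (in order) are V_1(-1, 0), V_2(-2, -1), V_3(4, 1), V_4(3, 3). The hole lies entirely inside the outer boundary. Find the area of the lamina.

Outer boundary:
Apply Gauss's area formula: 2A = Σ (x_i·y_{i+1} − x_{i+1}·y_i), indices taken mod 7.
Cross-terms: -89, -24, -82, -144, -25, -99, -79  ⇒  Σ = -542
Area = |Σ|/2 = 271.
Hole:
Cross-terms: 1, 2, 9, 3  ⇒  Σ = 15
Area = |Σ|/2 = 7.5.
Net area = 271 − 7.5 = 263.5.

263.5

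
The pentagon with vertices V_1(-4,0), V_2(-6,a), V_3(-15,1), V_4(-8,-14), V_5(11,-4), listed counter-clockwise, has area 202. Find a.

2

Write out the shoelace sum; only the two edges meeting at V_2 involve a:
2·Area = [((-4)·a − (-6)·0) + ((-6)·1 − (-15)·a)] + 388
       = 11·a + 382 = 404
⇒ a = 2.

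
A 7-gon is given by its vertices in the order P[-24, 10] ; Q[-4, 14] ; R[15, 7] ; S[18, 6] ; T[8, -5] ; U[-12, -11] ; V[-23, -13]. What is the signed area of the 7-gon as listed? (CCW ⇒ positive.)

Apply the shoelace (surveyor's) formula: 2A = Σ (x_i·y_{i+1} − x_{i+1}·y_i), indices taken mod 7.
Σ = (-296) + (-238) + (-36) + (-138) + (-148) + (-97) + (-542) = -1495
Signed area = Σ/2 = -747.5 (negative ⇒ clockwise traversal).

-747.5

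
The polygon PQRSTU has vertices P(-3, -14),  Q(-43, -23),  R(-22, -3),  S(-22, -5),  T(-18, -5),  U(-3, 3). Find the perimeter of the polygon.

|PQ| = √((-40)² + (-9)²) = √1681 = 41
|QR| = √((21)² + (20)²) = √841 = 29
|RS| = √((0)² + (-2)²) = √4 = 2
|ST| = √((4)² + (0)²) = √16 = 4
|TU| = √((15)² + (8)²) = √289 = 17
|UP| = √((0)² + (-17)²) = √289 = 17
Perimeter = 41 + 29 + 2 + 4 + 17 + 17 = 110.

110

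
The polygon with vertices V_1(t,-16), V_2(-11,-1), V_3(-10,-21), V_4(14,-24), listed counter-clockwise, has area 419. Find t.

The doubled signed area Σ (x_i y_{i+1} − x_{i+1} y_i) is linear in t.
With t=0 it equals 355; the coefficient of t is 23 (from the two edges through V_1).
So 23·t + 355 = 2·419 = 838 ⇒ t = 21.

21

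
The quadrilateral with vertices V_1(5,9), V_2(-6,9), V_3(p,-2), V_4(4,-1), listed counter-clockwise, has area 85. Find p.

The doubled signed area Σ (x_i y_{i+1} − x_{i+1} y_i) is linear in p.
With p=0 it equals 160; the coefficient of p is -10 (from the two edges through V_3).
So -10·p + 160 = 2·85 = 170 ⇒ p = -1.

-1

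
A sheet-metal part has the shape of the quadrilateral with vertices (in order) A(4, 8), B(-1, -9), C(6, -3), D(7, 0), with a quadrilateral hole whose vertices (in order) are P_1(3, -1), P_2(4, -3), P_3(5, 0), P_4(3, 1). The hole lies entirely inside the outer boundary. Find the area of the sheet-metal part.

Outer boundary:
Apply the shoelace formula: 2A = Σ (x_i·y_{i+1} − x_{i+1}·y_i), indices taken mod 4.
Σ = (-28) + (57) + (21) + (56) = 106
Area = |Σ|/2 = 53.
Hole:
Σ = (-5) + (15) + (5) + (-6) = 9
Area = |Σ|/2 = 4.5.
Net area = 53 − 4.5 = 48.5.

48.5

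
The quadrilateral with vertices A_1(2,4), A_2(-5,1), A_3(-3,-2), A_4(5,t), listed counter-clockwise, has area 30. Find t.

The doubled signed area Σ (x_i y_{i+1} − x_{i+1} y_i) is linear in t.
With t=0 it equals 65; the coefficient of t is -5 (from the two edges through A_4).
So -5·t + 65 = 2·30 = 60 ⇒ t = 1.

1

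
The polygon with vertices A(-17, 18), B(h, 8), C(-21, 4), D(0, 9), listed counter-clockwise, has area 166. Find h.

-24

Write out the shoelace sum; only the two edges meeting at B involve h:
2·Area = [((-17)·8 − h·18) + (h·4 − (-21)·8)] + -36
       = -14·h + -4 = 332
⇒ h = -24.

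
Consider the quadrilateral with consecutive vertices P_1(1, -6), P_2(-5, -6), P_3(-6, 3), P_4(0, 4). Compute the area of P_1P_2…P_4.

Σ = (-36) + (-51) + (-24) + (-4) = -115
Area = |Σ|/2 = 57.5.

57.5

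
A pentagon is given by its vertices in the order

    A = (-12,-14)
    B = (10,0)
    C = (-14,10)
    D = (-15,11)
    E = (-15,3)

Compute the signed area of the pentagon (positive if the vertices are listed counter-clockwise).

301

Apply the shoelace (surveyor's) formula: 2A = Σ (x_i·y_{i+1} − x_{i+1}·y_i), indices taken mod 5.
A→B: (-12)(0) − (10)(-14) = 140
B→C: (10)(10) − (-14)(0) = 100
C→D: (-14)(11) − (-15)(10) = -4
D→E: (-15)(3) − (-15)(11) = 120
E→A: (-15)(-14) − (-12)(3) = 246
Σ = 602
Signed area = Σ/2 = 301 (positive ⇒ counter-clockwise traversal).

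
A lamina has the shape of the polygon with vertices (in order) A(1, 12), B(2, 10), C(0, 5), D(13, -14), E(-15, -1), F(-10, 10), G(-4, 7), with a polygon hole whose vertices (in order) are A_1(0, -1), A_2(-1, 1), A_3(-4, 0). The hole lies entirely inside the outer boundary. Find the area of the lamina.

Outer boundary:
A→B: (1)(10) − (2)(12) = -14
B→C: (2)(5) − (0)(10) = 10
C→D: (0)(-14) − (13)(5) = -65
D→E: (13)(-1) − (-15)(-14) = -223
E→F: (-15)(10) − (-10)(-1) = -160
F→G: (-10)(7) − (-4)(10) = -30
G→A: (-4)(12) − (1)(7) = -55
Σ = -537
Area = |Σ|/2 = 268.5.
Hole:
Apply the shoelace (surveyor's) formula: 2A = Σ (x_i·y_{i+1} − x_{i+1}·y_i), indices taken mod 3.
A_1→A_2: (0)(1) − (-1)(-1) = -1
A_2→A_3: (-1)(0) − (-4)(1) = 4
A_3→A_1: (-4)(-1) − (0)(0) = 4
Σ = 7
Area = |Σ|/2 = 3.5.
Net area = 268.5 − 3.5 = 265.

265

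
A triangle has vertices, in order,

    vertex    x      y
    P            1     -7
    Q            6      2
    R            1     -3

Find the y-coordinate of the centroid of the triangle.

Apply the shoelace formula. First the cross-terms c_i = x_i·y_{i+1} − x_{i+1}·y_i:
  44, -20, -4  ⇒  2A = 20, A = 10.
Then Σ (y_i + y_{i+1})·c_i = -160, so ȳ = -160 / (6·10) = -8/3.

-8/3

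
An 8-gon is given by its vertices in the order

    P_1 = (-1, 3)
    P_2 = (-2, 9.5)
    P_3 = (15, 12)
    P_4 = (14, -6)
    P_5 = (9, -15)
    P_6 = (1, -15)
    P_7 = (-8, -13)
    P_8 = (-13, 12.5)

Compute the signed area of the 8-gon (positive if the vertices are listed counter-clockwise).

Σ = (-3.5) + (-166.5) + (-258) + (-156) + (-120) + (-133) + (-269) + (-26.5) = -1132.5
Signed area = Σ/2 = -566.25 (negative ⇒ clockwise traversal).

-566.25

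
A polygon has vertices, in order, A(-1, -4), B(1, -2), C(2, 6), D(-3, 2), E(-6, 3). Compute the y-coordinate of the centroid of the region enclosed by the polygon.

Apply the surveyor's formula. First the cross-terms c_i = x_i·y_{i+1} − x_{i+1}·y_i:
  6, 10, 22, 3, 27  ⇒  2A = 68, A = 34.
Then Σ (y_i + y_{i+1})·c_i = 168, so ȳ = 168 / (6·34) = 14/17.

14/17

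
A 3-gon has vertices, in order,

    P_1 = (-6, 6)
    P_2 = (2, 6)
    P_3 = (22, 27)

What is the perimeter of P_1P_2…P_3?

|P_1P_2| = √((8)² + (0)²) = √64 = 8
|P_2P_3| = √((20)² + (21)²) = √841 = 29
|P_3P_1| = √((-28)² + (-21)²) = √1225 = 35
Perimeter = 8 + 29 + 35 = 72.

72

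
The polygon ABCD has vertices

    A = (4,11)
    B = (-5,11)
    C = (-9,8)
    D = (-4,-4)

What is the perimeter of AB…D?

|AB| = √((-9)² + (0)²) = √81 = 9
|BC| = √((-4)² + (-3)²) = √25 = 5
|CD| = √((5)² + (-12)²) = √169 = 13
|DA| = √((8)² + (15)²) = √289 = 17
Perimeter = 9 + 5 + 13 + 17 = 44.

44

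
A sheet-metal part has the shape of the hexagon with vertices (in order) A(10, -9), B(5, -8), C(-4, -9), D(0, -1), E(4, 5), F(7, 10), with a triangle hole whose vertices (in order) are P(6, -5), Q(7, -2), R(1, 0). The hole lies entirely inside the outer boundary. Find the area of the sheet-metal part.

121

Outer boundary:
Apply the shoelace formula: 2A = Σ (x_i·y_{i+1} − x_{i+1}·y_i), indices taken mod 6.
Σ = (-35) + (-77) + (4) + (4) + (5) + (-163) = -262
Area = |Σ|/2 = 131.
Hole:
Cross-terms: 23, 2, -5  ⇒  Σ = 20
Area = |Σ|/2 = 10.
Net area = 131 − 10 = 121.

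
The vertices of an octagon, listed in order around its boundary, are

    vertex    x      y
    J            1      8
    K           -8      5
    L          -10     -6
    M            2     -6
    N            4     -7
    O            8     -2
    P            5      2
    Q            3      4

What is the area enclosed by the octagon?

J→K: (1)(5) − (-8)(8) = 69
K→L: (-8)(-6) − (-10)(5) = 98
L→M: (-10)(-6) − (2)(-6) = 72
M→N: (2)(-7) − (4)(-6) = 10
N→O: (4)(-2) − (8)(-7) = 48
O→P: (8)(2) − (5)(-2) = 26
P→Q: (5)(4) − (3)(2) = 14
Q→J: (3)(8) − (1)(4) = 20
Σ = 357
Area = |Σ|/2 = 178.5.

178.5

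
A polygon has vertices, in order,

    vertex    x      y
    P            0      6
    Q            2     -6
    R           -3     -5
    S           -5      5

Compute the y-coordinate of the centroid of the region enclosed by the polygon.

1/15

Apply the shoelace (surveyor's) formula. First the cross-terms c_i = x_i·y_{i+1} − x_{i+1}·y_i:
  -12, -28, -40, -30  ⇒  2A = -110, A = -55.
Then Σ (y_i + y_{i+1})·c_i = -22, so ȳ = -22 / (6·(-55)) = 1/15.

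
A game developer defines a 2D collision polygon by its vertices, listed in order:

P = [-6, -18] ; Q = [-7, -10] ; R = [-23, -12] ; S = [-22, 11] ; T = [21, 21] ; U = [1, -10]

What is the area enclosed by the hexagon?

P→Q: (-6)(-10) − (-7)(-18) = -66
Q→R: (-7)(-12) − (-23)(-10) = -146
R→S: (-23)(11) − (-22)(-12) = -517
S→T: (-22)(21) − (21)(11) = -693
T→U: (21)(-10) − (1)(21) = -231
U→P: (1)(-18) − (-6)(-10) = -78
Σ = -1731
Area = |Σ|/2 = 865.5.

865.5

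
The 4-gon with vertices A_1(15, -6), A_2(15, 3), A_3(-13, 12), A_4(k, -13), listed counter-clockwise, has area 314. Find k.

5

The doubled signed area Σ (x_i y_{i+1} − x_{i+1} y_i) is linear in k.
With k=0 it equals 718; the coefficient of k is -18 (from the two edges through A_4).
So -18·k + 718 = 2·314 = 628 ⇒ k = 5.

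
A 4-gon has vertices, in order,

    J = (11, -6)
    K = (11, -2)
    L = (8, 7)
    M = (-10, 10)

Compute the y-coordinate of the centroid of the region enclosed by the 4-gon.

Apply the shoelace formula. First the cross-terms c_i = x_i·y_{i+1} − x_{i+1}·y_i:
  44, 93, 150, -50  ⇒  2A = 237, A = 118.5.
Then Σ (y_i + y_{i+1})·c_i = 2463, so ȳ = 2463 / (6·118.5) = 821/237.

821/237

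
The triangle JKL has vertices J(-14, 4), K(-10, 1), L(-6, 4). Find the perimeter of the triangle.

18

|JK| = √((4)² + (-3)²) = √25 = 5
|KL| = √((4)² + (3)²) = √25 = 5
|LJ| = √((-8)² + (0)²) = √64 = 8
Perimeter = 5 + 5 + 8 = 18.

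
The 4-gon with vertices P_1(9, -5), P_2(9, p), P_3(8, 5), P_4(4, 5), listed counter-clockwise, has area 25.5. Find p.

Write out the shoelace sum; only the two edges meeting at P_2 involve p:
2·Area = [(9·p − 9·(-5)) + (9·5 − 8·p)] + -45
       = 1·p + 45 = 51
⇒ p = 6.

6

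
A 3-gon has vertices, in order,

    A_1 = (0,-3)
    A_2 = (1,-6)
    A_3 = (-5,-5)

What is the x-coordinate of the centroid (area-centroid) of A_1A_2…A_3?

-4/3

Apply Gauss's area formula. First the cross-terms c_i = x_i·y_{i+1} − x_{i+1}·y_i:
  3, -35, 15  ⇒  2A = -17, A = -8.5.
Then Σ (x_i + x_{i+1})·c_i = 68, so x̄ = 68 / (6·(-8.5)) = -4/3.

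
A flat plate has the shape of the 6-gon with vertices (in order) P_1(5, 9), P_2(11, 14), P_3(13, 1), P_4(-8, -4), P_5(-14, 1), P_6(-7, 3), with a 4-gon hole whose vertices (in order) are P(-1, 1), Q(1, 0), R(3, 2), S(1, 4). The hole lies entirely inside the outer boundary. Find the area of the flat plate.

Outer boundary:
Apply the shoelace (surveyor's) formula: 2A = Σ (x_i·y_{i+1} − x_{i+1}·y_i), indices taken mod 6.
P_1→P_2: (5)(14) − (11)(9) = -29
P_2→P_3: (11)(1) − (13)(14) = -171
P_3→P_4: (13)(-4) − (-8)(1) = -44
P_4→P_5: (-8)(1) − (-14)(-4) = -64
P_5→P_6: (-14)(3) − (-7)(1) = -35
P_6→P_1: (-7)(9) − (5)(3) = -78
Σ = -421
Area = |Σ|/2 = 210.5.
Hole:
Apply the surveyor's formula: 2A = Σ (x_i·y_{i+1} − x_{i+1}·y_i), indices taken mod 4.
Σ = (-1) + (2) + (10) + (5) = 16
Area = |Σ|/2 = 8.
Net area = 210.5 − 8 = 202.5.

202.5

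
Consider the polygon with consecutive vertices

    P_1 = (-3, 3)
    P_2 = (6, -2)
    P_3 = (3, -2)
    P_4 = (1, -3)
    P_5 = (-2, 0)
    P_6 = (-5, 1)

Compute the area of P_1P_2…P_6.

Apply the surveyor's formula: 2A = Σ (x_i·y_{i+1} − x_{i+1}·y_i), indices taken mod 6.
Σ = (-12) + (-6) + (-7) + (-6) + (-2) + (-12) = -45
Area = |Σ|/2 = 22.5.

22.5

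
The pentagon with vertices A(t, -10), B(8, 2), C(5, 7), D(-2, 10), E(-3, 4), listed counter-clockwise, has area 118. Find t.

3

Write out the shoelace sum; only the two edges meeting at A involve t:
2·Area = [((-3)·(-10) − t·4) + (t·2 − 8·(-10))] + 132
       = -2·t + 242 = 236
⇒ t = 3.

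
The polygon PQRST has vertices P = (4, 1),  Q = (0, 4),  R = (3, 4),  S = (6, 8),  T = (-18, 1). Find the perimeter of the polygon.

|PQ| = √((-4)² + (3)²) = √25 = 5
|QR| = √((3)² + (0)²) = √9 = 3
|RS| = √((3)² + (4)²) = √25 = 5
|ST| = √((-24)² + (-7)²) = √625 = 25
|TP| = √((22)² + (0)²) = √484 = 22
Perimeter = 5 + 3 + 5 + 25 + 22 = 60.

60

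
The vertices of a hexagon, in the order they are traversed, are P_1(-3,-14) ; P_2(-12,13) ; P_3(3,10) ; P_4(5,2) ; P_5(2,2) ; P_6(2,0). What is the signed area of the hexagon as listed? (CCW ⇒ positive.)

Apply the shoelace (surveyor's) formula: 2A = Σ (x_i·y_{i+1} − x_{i+1}·y_i), indices taken mod 6.
Σ = (-207) + (-159) + (-44) + (6) + (-4) + (-28) = -436
Signed area = Σ/2 = -218 (negative ⇒ clockwise traversal).

-218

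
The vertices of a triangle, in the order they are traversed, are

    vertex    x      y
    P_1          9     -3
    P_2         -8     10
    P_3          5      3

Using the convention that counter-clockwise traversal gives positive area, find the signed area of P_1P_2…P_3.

-25

Σ = (66) + (-74) + (-42) = -50
Signed area = Σ/2 = -25 (negative ⇒ clockwise traversal).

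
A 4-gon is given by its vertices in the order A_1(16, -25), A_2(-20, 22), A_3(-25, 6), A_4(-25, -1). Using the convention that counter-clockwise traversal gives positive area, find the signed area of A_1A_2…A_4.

549

Apply Gauss's area formula: 2A = Σ (x_i·y_{i+1} − x_{i+1}·y_i), indices taken mod 4.
A_1→A_2: (16)(22) − (-20)(-25) = -148
A_2→A_3: (-20)(6) − (-25)(22) = 430
A_3→A_4: (-25)(-1) − (-25)(6) = 175
A_4→A_1: (-25)(-25) − (16)(-1) = 641
Σ = 1098
Signed area = Σ/2 = 549 (positive ⇒ counter-clockwise traversal).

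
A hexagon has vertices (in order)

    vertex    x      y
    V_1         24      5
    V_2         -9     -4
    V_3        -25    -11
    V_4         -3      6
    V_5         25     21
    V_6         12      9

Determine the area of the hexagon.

315.5

Apply Gauss's area formula: 2A = Σ (x_i·y_{i+1} − x_{i+1}·y_i), indices taken mod 6.
V_1→V_2: (24)(-4) − (-9)(5) = -51
V_2→V_3: (-9)(-11) − (-25)(-4) = -1
V_3→V_4: (-25)(6) − (-3)(-11) = -183
V_4→V_5: (-3)(21) − (25)(6) = -213
V_5→V_6: (25)(9) − (12)(21) = -27
V_6→V_1: (12)(5) − (24)(9) = -156
Σ = -631
Area = |Σ|/2 = 315.5.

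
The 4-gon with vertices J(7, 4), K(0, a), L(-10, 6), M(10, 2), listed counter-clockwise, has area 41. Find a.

The doubled signed area Σ (x_i y_{i+1} − x_{i+1} y_i) is linear in a.
With a=0 it equals -54; the coefficient of a is 17 (from the two edges through K).
So 17·a + -54 = 2·41 = 82 ⇒ a = 8.

8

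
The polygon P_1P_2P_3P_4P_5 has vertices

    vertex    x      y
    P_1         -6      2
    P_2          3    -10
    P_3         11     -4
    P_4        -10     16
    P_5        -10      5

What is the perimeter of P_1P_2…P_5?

|P_1P_2| = √((9)² + (-12)²) = √225 = 15
|P_2P_3| = √((8)² + (6)²) = √100 = 10
|P_3P_4| = √((-21)² + (20)²) = √841 = 29
|P_4P_5| = √((0)² + (-11)²) = √121 = 11
|P_5P_1| = √((4)² + (-3)²) = √25 = 5
Perimeter = 15 + 10 + 29 + 11 + 5 = 70.

70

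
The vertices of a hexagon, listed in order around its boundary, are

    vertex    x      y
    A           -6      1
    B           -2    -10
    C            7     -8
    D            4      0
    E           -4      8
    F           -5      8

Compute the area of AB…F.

131.5

Apply Gauss's area formula: 2A = Σ (x_i·y_{i+1} − x_{i+1}·y_i), indices taken mod 6.
Cross-terms: 62, 86, 32, 32, 8, 43  ⇒  Σ = 263
Area = |Σ|/2 = 131.5.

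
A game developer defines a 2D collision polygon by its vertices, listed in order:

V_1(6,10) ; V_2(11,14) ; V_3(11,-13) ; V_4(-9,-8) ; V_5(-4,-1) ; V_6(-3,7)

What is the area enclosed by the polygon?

Apply Gauss's area formula: 2A = Σ (x_i·y_{i+1} − x_{i+1}·y_i), indices taken mod 6.
V_1→V_2: (6)(14) − (11)(10) = -26
V_2→V_3: (11)(-13) − (11)(14) = -297
V_3→V_4: (11)(-8) − (-9)(-13) = -205
V_4→V_5: (-9)(-1) − (-4)(-8) = -23
V_5→V_6: (-4)(7) − (-3)(-1) = -31
V_6→V_1: (-3)(10) − (6)(7) = -72
Σ = -654
Area = |Σ|/2 = 327.

327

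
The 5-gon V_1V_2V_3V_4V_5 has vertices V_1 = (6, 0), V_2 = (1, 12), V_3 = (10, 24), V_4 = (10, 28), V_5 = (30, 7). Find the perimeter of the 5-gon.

86

|V_1V_2| = √((-5)² + (12)²) = √169 = 13
|V_2V_3| = √((9)² + (12)²) = √225 = 15
|V_3V_4| = √((0)² + (4)²) = √16 = 4
|V_4V_5| = √((20)² + (-21)²) = √841 = 29
|V_5V_1| = √((-24)² + (-7)²) = √625 = 25
Perimeter = 13 + 15 + 4 + 29 + 25 = 86.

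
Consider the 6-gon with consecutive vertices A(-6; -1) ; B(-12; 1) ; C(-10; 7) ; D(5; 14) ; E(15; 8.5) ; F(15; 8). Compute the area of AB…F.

204.5

Cross-terms: -18, -74, -175, -167.5, -7.5, 33  ⇒  Σ = -409
Area = |Σ|/2 = 204.5.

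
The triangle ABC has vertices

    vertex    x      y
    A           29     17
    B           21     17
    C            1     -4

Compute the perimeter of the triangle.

72

|AB| = √((-8)² + (0)²) = √64 = 8
|BC| = √((-20)² + (-21)²) = √841 = 29
|CA| = √((28)² + (21)²) = √1225 = 35
Perimeter = 8 + 29 + 35 = 72.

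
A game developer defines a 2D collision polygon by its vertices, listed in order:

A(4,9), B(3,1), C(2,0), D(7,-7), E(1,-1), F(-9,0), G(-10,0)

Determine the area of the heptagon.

69

Apply the surveyor's formula: 2A = Σ (x_i·y_{i+1} − x_{i+1}·y_i), indices taken mod 7.
Σ = (-23) + (-2) + (-14) + (0) + (-9) + (0) + (-90) = -138
Area = |Σ|/2 = 69.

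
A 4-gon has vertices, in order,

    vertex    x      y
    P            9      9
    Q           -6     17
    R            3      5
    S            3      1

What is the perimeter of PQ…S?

|PQ| = √((-15)² + (8)²) = √289 = 17
|QR| = √((9)² + (-12)²) = √225 = 15
|RS| = √((0)² + (-4)²) = √16 = 4
|SP| = √((6)² + (8)²) = √100 = 10
Perimeter = 17 + 15 + 4 + 10 = 46.

46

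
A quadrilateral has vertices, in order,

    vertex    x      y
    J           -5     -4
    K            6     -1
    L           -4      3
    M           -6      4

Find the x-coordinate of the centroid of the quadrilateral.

Apply the surveyor's formula. First the cross-terms c_i = x_i·y_{i+1} − x_{i+1}·y_i:
  29, 14, 2, 44  ⇒  2A = 89, A = 44.5.
Then Σ (x_i + x_{i+1})·c_i = -447, so x̄ = -447 / (6·44.5) = -149/89.

-149/89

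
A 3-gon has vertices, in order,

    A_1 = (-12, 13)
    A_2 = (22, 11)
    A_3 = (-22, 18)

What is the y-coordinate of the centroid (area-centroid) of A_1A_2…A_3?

14

Apply the shoelace formula. First the cross-terms c_i = x_i·y_{i+1} − x_{i+1}·y_i:
  -418, 638, -70  ⇒  2A = 150, A = 75.
Then Σ (y_i + y_{i+1})·c_i = 6300, so ȳ = 6300 / (6·75) = 14.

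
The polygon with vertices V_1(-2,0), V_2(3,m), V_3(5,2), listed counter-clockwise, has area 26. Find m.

The doubled signed area Σ (x_i y_{i+1} − x_{i+1} y_i) is linear in m.
With m=0 it equals 10; the coefficient of m is -7 (from the two edges through V_2).
So -7·m + 10 = 2·26 = 52 ⇒ m = -6.

-6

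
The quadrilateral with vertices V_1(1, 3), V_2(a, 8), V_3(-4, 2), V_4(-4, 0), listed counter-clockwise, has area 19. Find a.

-2

Write out the shoelace sum; only the two edges meeting at V_2 involve a:
2·Area = [(1·8 − a·3) + (a·2 − (-4)·8)] + -4
       = -1·a + 36 = 38
⇒ a = -2.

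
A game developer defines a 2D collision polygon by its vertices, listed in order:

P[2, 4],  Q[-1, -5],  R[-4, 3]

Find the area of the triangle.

Apply Gauss's area formula: 2A = Σ (x_i·y_{i+1} − x_{i+1}·y_i), indices taken mod 3.
Σ = (-6) + (-23) + (-22) = -51
Area = |Σ|/2 = 25.5.

25.5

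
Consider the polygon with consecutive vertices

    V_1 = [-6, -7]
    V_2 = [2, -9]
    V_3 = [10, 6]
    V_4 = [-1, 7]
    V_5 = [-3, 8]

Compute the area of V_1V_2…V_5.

164

Apply the surveyor's formula: 2A = Σ (x_i·y_{i+1} − x_{i+1}·y_i), indices taken mod 5.
V_1→V_2: (-6)(-9) − (2)(-7) = 68
V_2→V_3: (2)(6) − (10)(-9) = 102
V_3→V_4: (10)(7) − (-1)(6) = 76
V_4→V_5: (-1)(8) − (-3)(7) = 13
V_5→V_1: (-3)(-7) − (-6)(8) = 69
Σ = 328
Area = |Σ|/2 = 164.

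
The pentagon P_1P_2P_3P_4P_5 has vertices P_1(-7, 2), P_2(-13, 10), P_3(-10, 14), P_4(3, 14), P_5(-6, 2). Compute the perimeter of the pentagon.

|P_1P_2| = √((-6)² + (8)²) = √100 = 10
|P_2P_3| = √((3)² + (4)²) = √25 = 5
|P_3P_4| = √((13)² + (0)²) = √169 = 13
|P_4P_5| = √((-9)² + (-12)²) = √225 = 15
|P_5P_1| = √((-1)² + (0)²) = √1 = 1
Perimeter = 10 + 5 + 13 + 15 + 1 = 44.

44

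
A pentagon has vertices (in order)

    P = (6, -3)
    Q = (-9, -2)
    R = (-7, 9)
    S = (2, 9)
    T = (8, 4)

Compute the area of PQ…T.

163.5

Cross-terms: -39, -95, -81, -64, -48  ⇒  Σ = -327
Area = |Σ|/2 = 163.5.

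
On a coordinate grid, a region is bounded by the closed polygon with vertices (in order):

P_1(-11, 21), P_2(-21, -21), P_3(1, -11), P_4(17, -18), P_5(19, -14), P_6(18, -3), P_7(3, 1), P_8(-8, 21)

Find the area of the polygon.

776.5

Apply Gauss's area formula: 2A = Σ (x_i·y_{i+1} − x_{i+1}·y_i), indices taken mod 8.
Σ = (672) + (252) + (169) + (104) + (195) + (27) + (71) + (63) = 1553
Area = |Σ|/2 = 776.5.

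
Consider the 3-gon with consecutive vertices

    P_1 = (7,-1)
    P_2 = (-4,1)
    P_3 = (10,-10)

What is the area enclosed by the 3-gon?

Apply Gauss's area formula: 2A = Σ (x_i·y_{i+1} − x_{i+1}·y_i), indices taken mod 3.
Cross-terms: 3, 30, 60  ⇒  Σ = 93
Area = |Σ|/2 = 46.5.

46.5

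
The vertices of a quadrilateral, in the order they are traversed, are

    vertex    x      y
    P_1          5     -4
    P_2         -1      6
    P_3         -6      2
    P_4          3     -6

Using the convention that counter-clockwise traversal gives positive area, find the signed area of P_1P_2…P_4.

Σ = (26) + (34) + (30) + (18) = 108
Signed area = Σ/2 = 54 (positive ⇒ counter-clockwise traversal).

54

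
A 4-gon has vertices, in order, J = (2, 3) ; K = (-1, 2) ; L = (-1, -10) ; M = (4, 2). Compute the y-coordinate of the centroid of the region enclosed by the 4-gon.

Apply the shoelace formula. First the cross-terms c_i = x_i·y_{i+1} − x_{i+1}·y_i:
  7, 12, 38, 8  ⇒  2A = 65, A = 32.5.
Then Σ (y_i + y_{i+1})·c_i = -325, so ȳ = -325 / (6·32.5) = -5/3.

-5/3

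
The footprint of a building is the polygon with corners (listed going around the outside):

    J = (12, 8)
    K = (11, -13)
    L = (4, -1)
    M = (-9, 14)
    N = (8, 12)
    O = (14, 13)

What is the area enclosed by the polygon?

242

Apply the shoelace (surveyor's) formula: 2A = Σ (x_i·y_{i+1} − x_{i+1}·y_i), indices taken mod 6.
Cross-terms: -244, 41, 47, -220, -64, -44  ⇒  Σ = -484
Area = |Σ|/2 = 242.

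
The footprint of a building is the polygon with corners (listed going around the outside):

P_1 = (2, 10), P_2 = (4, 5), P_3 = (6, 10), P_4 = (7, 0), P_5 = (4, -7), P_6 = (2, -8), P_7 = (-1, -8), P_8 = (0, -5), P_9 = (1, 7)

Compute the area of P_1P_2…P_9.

87.5

Σ = (-30) + (10) + (-70) + (-49) + (-18) + (-24) + (5) + (5) + (-4) = -175
Area = |Σ|/2 = 87.5.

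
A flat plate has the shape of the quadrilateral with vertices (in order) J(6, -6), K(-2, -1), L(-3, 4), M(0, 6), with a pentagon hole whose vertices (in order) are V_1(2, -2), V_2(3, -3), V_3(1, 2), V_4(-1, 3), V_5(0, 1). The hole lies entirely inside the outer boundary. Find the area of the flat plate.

Outer boundary:
Apply Gauss's area formula: 2A = Σ (x_i·y_{i+1} − x_{i+1}·y_i), indices taken mod 4.
J→K: (6)(-1) − (-2)(-6) = -18
K→L: (-2)(4) − (-3)(-1) = -11
L→M: (-3)(6) − (0)(4) = -18
M→J: (0)(-6) − (6)(6) = -36
Σ = -83
Area = |Σ|/2 = 41.5.
Hole:
Apply the surveyor's formula: 2A = Σ (x_i·y_{i+1} − x_{i+1}·y_i), indices taken mod 5.
Cross-terms: 0, 9, 5, -1, -2  ⇒  Σ = 11
Area = |Σ|/2 = 5.5.
Net area = 41.5 − 5.5 = 36.

36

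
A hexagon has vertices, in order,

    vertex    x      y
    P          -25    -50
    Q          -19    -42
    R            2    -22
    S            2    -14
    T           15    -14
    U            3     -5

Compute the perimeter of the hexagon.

128

|PQ| = √((6)² + (8)²) = √100 = 10
|QR| = √((21)² + (20)²) = √841 = 29
|RS| = √((0)² + (8)²) = √64 = 8
|ST| = √((13)² + (0)²) = √169 = 13
|TU| = √((-12)² + (9)²) = √225 = 15
|UP| = √((-28)² + (-45)²) = √2809 = 53
Perimeter = 10 + 29 + 8 + 13 + 15 + 53 = 128.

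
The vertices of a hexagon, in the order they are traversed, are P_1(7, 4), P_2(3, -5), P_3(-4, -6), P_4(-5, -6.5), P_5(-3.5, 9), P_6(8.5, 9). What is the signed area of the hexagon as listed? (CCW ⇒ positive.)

Σ = (-47) + (-38) + (-4) + (-67.75) + (-108) + (-29) = -293.75
Signed area = Σ/2 = -146.875 (negative ⇒ clockwise traversal).

-146.875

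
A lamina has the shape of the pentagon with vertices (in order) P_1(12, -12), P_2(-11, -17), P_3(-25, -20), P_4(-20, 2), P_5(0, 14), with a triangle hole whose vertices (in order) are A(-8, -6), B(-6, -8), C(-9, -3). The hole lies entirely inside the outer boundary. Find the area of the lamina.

Outer boundary:
Σ = (-336) + (-205) + (-450) + (-280) + (-168) = -1439
Area = |Σ|/2 = 719.5.
Hole:
Σ = (28) + (-54) + (30) = 4
Area = |Σ|/2 = 2.
Net area = 719.5 − 2 = 717.5.

717.5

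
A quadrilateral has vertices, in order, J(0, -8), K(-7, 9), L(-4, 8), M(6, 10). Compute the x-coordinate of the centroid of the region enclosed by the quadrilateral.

-37/159

Apply Gauss's area formula. First the cross-terms c_i = x_i·y_{i+1} − x_{i+1}·y_i:
  -56, -20, -88, -48  ⇒  2A = -212, A = -106.
Then Σ (x_i + x_{i+1})·c_i = 148, so x̄ = 148 / (6·(-106)) = -37/159.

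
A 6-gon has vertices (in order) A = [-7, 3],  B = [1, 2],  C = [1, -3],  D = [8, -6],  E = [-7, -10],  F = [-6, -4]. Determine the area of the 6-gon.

102

A→B: (-7)(2) − (1)(3) = -17
B→C: (1)(-3) − (1)(2) = -5
C→D: (1)(-6) − (8)(-3) = 18
D→E: (8)(-10) − (-7)(-6) = -122
E→F: (-7)(-4) − (-6)(-10) = -32
F→A: (-6)(3) − (-7)(-4) = -46
Σ = -204
Area = |Σ|/2 = 102.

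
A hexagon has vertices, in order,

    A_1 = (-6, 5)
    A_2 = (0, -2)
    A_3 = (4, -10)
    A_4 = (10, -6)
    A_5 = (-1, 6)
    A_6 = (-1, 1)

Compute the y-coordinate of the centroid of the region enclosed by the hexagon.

-95/36

Apply the shoelace (surveyor's) formula. First the cross-terms c_i = x_i·y_{i+1} − x_{i+1}·y_i:
  12, 8, 76, 54, 5, 1  ⇒  2A = 156, A = 78.
Then Σ (y_i + y_{i+1})·c_i = -1235, so ȳ = -1235 / (6·78) = -95/36.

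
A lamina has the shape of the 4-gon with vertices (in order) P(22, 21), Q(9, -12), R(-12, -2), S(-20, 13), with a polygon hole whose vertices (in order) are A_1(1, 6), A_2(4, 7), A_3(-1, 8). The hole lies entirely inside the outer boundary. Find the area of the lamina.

Outer boundary:
Apply Gauss's area formula: 2A = Σ (x_i·y_{i+1} − x_{i+1}·y_i), indices taken mod 4.
Σ = (-453) + (-162) + (-196) + (-706) = -1517
Area = |Σ|/2 = 758.5.
Hole:
Apply the shoelace formula: 2A = Σ (x_i·y_{i+1} − x_{i+1}·y_i), indices taken mod 3.
A_1→A_2: (1)(7) − (4)(6) = -17
A_2→A_3: (4)(8) − (-1)(7) = 39
A_3→A_1: (-1)(6) − (1)(8) = -14
Σ = 8
Area = |Σ|/2 = 4.
Net area = 758.5 − 4 = 754.5.

754.5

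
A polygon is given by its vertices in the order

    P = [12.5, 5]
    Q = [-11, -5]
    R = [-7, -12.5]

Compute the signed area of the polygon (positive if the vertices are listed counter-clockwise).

108.125

Apply Gauss's area formula: 2A = Σ (x_i·y_{i+1} − x_{i+1}·y_i), indices taken mod 3.
P→Q: (12.5)(-5) − (-11)(5) = -7.5
Q→R: (-11)(-12.5) − (-7)(-5) = 102.5
R→P: (-7)(5) − (12.5)(-12.5) = 121.25
Σ = 216.25
Signed area = Σ/2 = 108.125 (positive ⇒ counter-clockwise traversal).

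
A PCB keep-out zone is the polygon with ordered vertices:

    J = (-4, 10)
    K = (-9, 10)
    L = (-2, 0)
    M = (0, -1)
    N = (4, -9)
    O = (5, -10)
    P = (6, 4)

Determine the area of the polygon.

Apply the shoelace (surveyor's) formula: 2A = Σ (x_i·y_{i+1} − x_{i+1}·y_i), indices taken mod 7.
Cross-terms: 50, 20, 2, 4, 5, 80, 76  ⇒  Σ = 237
Area = |Σ|/2 = 118.5.

118.5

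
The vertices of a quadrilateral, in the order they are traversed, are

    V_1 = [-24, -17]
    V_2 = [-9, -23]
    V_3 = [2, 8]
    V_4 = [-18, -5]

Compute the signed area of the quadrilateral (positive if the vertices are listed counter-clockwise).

346.5

Σ = (399) + (-26) + (134) + (186) = 693
Signed area = Σ/2 = 346.5 (positive ⇒ counter-clockwise traversal).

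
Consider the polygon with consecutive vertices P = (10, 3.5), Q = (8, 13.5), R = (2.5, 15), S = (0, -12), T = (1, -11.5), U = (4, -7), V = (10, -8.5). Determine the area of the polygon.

Σ = (107) + (86.25) + (-30) + (12) + (39) + (36) + (120) = 370.25
Area = |Σ|/2 = 185.125.

185.125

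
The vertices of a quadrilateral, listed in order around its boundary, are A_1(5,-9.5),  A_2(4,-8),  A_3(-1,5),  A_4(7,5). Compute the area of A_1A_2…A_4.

Apply the shoelace (surveyor's) formula: 2A = Σ (x_i·y_{i+1} − x_{i+1}·y_i), indices taken mod 4.
A_1→A_2: (5)(-8) − (4)(-9.5) = -2
A_2→A_3: (4)(5) − (-1)(-8) = 12
A_3→A_4: (-1)(5) − (7)(5) = -40
A_4→A_1: (7)(-9.5) − (5)(5) = -91.5
Σ = -121.5
Area = |Σ|/2 = 60.75.

60.75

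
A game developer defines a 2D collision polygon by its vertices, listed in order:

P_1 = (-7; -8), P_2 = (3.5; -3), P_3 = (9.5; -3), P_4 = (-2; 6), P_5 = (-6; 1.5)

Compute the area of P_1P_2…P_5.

Apply the surveyor's formula: 2A = Σ (x_i·y_{i+1} − x_{i+1}·y_i), indices taken mod 5.
Σ = (49) + (18) + (51) + (33) + (58.5) = 209.5
Area = |Σ|/2 = 104.75.

104.75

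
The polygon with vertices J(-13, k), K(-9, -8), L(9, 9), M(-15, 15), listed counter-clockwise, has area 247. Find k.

11

The doubled signed area Σ (x_i y_{i+1} − x_{i+1} y_i) is linear in k.
With k=0 it equals 560; the coefficient of k is -6 (from the two edges through J).
So -6·k + 560 = 2·247 = 494 ⇒ k = 11.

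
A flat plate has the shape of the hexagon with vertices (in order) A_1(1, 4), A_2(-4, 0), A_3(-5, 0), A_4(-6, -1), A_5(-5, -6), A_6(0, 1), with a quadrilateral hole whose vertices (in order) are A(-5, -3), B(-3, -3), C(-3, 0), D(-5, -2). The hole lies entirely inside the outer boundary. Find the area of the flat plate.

Outer boundary:
Apply the shoelace (surveyor's) formula: 2A = Σ (x_i·y_{i+1} − x_{i+1}·y_i), indices taken mod 6.
Cross-terms: 16, 0, 5, 31, -5, -1  ⇒  Σ = 46
Area = |Σ|/2 = 23.
Hole:
Cross-terms: 6, -9, 6, 5  ⇒  Σ = 8
Area = |Σ|/2 = 4.
Net area = 23 − 4 = 19.

19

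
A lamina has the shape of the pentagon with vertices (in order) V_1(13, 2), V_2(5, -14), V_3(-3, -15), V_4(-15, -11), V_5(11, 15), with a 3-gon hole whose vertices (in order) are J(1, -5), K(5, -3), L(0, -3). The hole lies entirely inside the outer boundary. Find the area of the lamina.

384

Outer boundary:
Apply the surveyor's formula: 2A = Σ (x_i·y_{i+1} − x_{i+1}·y_i), indices taken mod 5.
Cross-terms: -192, -117, -192, -104, -173  ⇒  Σ = -778
Area = |Σ|/2 = 389.
Hole:
Σ = (22) + (-15) + (3) = 10
Area = |Σ|/2 = 5.
Net area = 389 − 5 = 384.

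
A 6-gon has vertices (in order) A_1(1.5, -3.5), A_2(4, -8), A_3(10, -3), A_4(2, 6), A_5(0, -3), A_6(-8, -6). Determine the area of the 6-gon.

Σ = (2) + (68) + (66) + (-6) + (-24) + (37) = 143
Area = |Σ|/2 = 71.5.

71.5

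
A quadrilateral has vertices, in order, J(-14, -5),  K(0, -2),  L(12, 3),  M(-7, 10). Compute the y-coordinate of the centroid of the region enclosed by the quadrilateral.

317/138

Apply the shoelace formula. First the cross-terms c_i = x_i·y_{i+1} − x_{i+1}·y_i:
  28, 24, 141, 175  ⇒  2A = 368, A = 184.
Then Σ (y_i + y_{i+1})·c_i = 2536, so ȳ = 2536 / (6·184) = 317/138.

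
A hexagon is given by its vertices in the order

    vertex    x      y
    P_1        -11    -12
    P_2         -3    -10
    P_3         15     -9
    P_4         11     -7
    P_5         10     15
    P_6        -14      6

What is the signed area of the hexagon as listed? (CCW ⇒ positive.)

Apply the surveyor's formula: 2A = Σ (x_i·y_{i+1} − x_{i+1}·y_i), indices taken mod 6.
P_1→P_2: (-11)(-10) − (-3)(-12) = 74
P_2→P_3: (-3)(-9) − (15)(-10) = 177
P_3→P_4: (15)(-7) − (11)(-9) = -6
P_4→P_5: (11)(15) − (10)(-7) = 235
P_5→P_6: (10)(6) − (-14)(15) = 270
P_6→P_1: (-14)(-12) − (-11)(6) = 234
Σ = 984
Signed area = Σ/2 = 492 (positive ⇒ counter-clockwise traversal).

492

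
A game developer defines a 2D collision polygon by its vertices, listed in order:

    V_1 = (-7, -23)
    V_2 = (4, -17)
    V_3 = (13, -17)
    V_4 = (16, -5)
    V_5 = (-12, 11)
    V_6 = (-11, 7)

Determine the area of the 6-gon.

Σ = (211) + (153) + (207) + (116) + (37) + (302) = 1026
Area = |Σ|/2 = 513.

513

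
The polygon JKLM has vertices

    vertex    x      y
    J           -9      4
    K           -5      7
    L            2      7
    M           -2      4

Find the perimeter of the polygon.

|JK| = √((4)² + (3)²) = √25 = 5
|KL| = √((7)² + (0)²) = √49 = 7
|LM| = √((-4)² + (-3)²) = √25 = 5
|MJ| = √((-7)² + (0)²) = √49 = 7
Perimeter = 5 + 7 + 5 + 7 = 24.

24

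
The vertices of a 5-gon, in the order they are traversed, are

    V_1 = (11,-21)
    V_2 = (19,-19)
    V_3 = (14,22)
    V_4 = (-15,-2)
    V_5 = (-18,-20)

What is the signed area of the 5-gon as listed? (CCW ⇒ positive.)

Σ = (190) + (684) + (302) + (264) + (598) = 2038
Signed area = Σ/2 = 1019 (positive ⇒ counter-clockwise traversal).

1019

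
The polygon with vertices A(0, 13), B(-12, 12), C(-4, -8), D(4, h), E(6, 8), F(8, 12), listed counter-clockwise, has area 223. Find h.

The doubled signed area Σ (x_i y_{i+1} − x_{i+1} y_i) is linear in h.
With h=0 it equals 476; the coefficient of h is -10 (from the two edges through D).
So -10·h + 476 = 2·223 = 446 ⇒ h = 3.

3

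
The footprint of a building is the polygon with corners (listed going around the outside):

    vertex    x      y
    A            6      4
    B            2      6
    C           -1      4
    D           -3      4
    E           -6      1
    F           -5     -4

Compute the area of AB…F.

52

Cross-terms: 28, 14, 8, 21, 29, 4  ⇒  Σ = 104
Area = |Σ|/2 = 52.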